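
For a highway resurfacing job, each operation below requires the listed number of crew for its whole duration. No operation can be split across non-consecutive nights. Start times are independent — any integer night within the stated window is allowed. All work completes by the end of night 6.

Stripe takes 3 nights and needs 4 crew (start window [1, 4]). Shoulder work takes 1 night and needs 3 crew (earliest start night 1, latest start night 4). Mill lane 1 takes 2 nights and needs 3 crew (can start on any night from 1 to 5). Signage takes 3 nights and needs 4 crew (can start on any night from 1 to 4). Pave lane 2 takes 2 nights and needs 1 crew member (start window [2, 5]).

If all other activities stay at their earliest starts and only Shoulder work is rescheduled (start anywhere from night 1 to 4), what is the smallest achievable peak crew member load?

12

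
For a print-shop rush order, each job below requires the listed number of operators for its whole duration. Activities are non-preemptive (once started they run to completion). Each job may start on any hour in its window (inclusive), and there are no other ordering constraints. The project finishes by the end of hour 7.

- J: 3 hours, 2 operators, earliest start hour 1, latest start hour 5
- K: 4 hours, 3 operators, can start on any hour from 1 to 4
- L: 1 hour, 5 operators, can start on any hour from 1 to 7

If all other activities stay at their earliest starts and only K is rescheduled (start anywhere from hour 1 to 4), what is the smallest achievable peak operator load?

7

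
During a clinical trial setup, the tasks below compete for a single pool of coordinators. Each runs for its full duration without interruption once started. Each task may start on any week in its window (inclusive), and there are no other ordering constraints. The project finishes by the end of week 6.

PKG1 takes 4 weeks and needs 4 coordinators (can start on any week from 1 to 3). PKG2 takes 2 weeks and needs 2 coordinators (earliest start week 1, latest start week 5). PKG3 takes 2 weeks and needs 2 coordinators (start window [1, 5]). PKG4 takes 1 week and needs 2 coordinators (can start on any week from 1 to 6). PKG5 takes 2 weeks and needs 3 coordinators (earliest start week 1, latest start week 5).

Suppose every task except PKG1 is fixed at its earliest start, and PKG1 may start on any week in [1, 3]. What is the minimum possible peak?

PKG1@1: w1:13  w2:11  w3:4  w4:4  w5:0  w6:0 → peak 13
PKG1@2: w1:9  w2:11  w3:4  w4:4  w5:4  w6:0 → peak 11
PKG1@3: w1:9  w2:7  w3:4  w4:4  w5:4  w6:4 → peak 9
Best is PKG1@3, peak 9.

9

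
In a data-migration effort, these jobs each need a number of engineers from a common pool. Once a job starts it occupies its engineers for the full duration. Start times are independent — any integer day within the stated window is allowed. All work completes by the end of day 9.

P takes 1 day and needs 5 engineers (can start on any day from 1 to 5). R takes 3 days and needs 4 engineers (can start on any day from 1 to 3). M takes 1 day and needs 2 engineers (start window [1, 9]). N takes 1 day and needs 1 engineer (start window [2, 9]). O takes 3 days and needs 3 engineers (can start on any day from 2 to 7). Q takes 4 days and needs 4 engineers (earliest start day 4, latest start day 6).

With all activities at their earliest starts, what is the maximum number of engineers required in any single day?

11

Early-start schedule: P@1, R@1, M@1, N@2, O@2, Q@4.
Load per day: day 1: 11, day 2: 8, day 3: 7, day 4: 7, day 5: 4, day 6: 4, day 7: 4, day 8: 0, day 9: 0.
Peak is 11.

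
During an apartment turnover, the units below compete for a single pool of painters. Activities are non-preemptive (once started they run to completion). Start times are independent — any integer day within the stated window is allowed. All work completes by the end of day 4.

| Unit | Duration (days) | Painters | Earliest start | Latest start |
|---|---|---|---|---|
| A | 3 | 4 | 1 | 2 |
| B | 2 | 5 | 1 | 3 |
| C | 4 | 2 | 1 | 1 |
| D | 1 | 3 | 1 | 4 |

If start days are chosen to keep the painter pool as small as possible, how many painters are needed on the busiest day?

Early-start (A@1, B@1, C@1, D@1) gives peak 14: d1:14  d2:11  d3:6  d4:2.
Shift D→3.
Schedule A@1, B@1, C@1, D@3: d1:11  d2:11  d3:9  d4:2 — peak 11.
No arrangement of the 24 feasible schedules does better.

11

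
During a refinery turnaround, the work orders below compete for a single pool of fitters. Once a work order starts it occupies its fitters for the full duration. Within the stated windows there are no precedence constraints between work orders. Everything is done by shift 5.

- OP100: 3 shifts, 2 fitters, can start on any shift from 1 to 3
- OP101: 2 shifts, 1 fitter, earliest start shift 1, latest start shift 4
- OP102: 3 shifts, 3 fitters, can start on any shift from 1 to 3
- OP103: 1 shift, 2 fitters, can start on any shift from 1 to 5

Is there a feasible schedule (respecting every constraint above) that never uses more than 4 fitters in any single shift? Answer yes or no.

The minimum achievable peak is 5; 4 < 5, so no feasible schedule stays within the cap.

no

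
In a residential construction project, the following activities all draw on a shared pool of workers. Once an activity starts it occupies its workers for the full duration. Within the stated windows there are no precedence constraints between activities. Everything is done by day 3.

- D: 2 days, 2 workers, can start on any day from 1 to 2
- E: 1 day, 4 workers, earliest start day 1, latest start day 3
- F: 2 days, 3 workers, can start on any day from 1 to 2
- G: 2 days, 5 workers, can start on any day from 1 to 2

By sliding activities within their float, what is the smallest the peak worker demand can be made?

Early-start (D@1, E@1, F@1, G@1) gives peak 14: d1:14  d2:10  d3:0.
Shift G→2.
Schedule D@1, E@1, F@1, G@2: d1:9  d2:10  d3:5 — peak 10.
No arrangement of the 24 feasible schedules does better.

10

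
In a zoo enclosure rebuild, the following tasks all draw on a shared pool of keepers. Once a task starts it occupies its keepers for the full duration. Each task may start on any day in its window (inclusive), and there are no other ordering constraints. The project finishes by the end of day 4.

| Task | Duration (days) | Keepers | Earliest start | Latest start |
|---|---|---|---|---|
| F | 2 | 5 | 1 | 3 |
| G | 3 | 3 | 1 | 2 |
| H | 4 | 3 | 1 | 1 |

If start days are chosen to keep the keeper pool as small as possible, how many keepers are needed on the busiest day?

11

Schedule F@1, G@1, H@1: d1:11  d2:11  d3:6  d4:3 — peak 11.
No arrangement of the 6 feasible schedules does better.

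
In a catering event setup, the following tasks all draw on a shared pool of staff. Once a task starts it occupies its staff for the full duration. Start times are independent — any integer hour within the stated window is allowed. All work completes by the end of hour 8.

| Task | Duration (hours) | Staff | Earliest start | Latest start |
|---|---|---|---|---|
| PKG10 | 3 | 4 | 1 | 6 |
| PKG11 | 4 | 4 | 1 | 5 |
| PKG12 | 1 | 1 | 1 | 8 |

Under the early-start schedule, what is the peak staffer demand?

Early-start schedule: PKG10@1, PKG11@1, PKG12@1.
Load per hour: hour 1: 9, hour 2: 8, hour 3: 8, hour 4: 4, hour 5: 0, hour 6: 0, hour 7: 0, hour 8: 0.
Peak is 9.

9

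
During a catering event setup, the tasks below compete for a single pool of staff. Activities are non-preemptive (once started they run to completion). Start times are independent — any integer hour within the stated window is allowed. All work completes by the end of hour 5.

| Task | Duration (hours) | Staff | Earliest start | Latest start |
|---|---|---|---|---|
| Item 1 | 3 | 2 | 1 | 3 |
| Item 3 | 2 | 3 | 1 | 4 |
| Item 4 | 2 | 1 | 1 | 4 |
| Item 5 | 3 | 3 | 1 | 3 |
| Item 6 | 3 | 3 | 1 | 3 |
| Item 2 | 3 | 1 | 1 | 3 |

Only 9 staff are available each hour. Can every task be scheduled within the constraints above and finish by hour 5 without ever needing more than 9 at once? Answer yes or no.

yes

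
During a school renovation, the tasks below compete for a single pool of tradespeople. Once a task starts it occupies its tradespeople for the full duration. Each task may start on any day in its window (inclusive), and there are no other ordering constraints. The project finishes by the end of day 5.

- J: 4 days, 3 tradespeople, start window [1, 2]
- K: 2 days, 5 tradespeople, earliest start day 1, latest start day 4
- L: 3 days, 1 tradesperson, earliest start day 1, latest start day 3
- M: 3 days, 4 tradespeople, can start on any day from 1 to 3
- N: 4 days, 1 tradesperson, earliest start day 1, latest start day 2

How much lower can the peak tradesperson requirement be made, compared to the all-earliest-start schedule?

Early-start peak: d1:14  d2:14  d3:9  d4:4  d5:0 ⇒ 14.
Leveled (J@1, K@1, L@3, M@3, N@1): d1:9  d2:9  d3:9  d4:9  d5:5 ⇒ 9.
Reduction 14 − 9 = 5.

5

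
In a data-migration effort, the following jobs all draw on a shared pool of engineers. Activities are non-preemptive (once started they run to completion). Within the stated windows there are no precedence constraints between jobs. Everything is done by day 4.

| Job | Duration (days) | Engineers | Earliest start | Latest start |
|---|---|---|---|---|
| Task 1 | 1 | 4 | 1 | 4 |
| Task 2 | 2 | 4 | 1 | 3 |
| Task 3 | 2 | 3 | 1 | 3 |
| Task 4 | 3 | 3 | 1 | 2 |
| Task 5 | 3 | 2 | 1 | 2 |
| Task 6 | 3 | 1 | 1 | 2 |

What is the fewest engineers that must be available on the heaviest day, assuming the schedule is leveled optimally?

Early-start (Task 1@1, Task 2@1, Task 3@1, Task 4@1, Task 5@1, Task 6@1) gives peak 17: d1:17  d2:13  d3:6  d4:0.
Shift Task 3→3, Task 4→2, Task 6→2.
Schedule Task 1@1, Task 2@1, Task 3@3, Task 4@2, Task 5@1, Task 6@2: d1:10  d2:10  d3:9  d4:7 — peak 10.

10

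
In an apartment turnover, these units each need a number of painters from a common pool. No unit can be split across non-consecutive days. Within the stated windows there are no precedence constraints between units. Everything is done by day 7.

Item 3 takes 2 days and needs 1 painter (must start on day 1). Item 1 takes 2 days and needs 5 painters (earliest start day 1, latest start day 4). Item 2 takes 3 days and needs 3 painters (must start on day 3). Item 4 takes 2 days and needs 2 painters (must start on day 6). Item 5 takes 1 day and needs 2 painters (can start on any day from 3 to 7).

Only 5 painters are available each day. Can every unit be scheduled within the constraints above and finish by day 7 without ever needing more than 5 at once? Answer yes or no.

The minimum achievable peak is 6; 5 < 6, so no feasible schedule stays within the cap.

no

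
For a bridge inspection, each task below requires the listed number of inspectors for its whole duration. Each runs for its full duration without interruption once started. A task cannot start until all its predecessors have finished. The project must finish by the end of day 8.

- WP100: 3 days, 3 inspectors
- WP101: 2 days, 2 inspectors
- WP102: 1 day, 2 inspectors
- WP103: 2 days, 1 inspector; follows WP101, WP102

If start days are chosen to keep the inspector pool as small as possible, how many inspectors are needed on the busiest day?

Early-start (WP100@1, WP101@1, WP102@1, WP103@3) gives peak 7: d1:7  d2:5  d3:4  d4:1  d5:0  d6:0  d7:0  d8:0.
Shift WP101→4, WP102→6, WP103→7.
Schedule WP100@1, WP101@4, WP102@6, WP103@7: d1:3  d2:3  d3:3  d4:2  d5:2  d6:2  d7:1  d8:1 — peak 3.
Total inspector-days = 17 over 8 days ⇒ peak ≥ ⌈17/8⌉ = 3, so 3 is optimal.

3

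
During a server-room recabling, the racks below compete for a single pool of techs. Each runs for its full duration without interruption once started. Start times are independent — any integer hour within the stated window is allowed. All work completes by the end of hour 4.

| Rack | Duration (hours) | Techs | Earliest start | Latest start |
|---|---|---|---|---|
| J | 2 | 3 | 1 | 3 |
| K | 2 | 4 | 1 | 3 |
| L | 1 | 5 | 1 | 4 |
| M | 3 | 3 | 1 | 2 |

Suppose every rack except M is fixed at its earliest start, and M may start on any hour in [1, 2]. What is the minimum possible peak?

12

M@1: h1:15  h2:10  h3:3  h4:0 → peak 15
M@2: h1:12  h2:10  h3:3  h4:3 → peak 12
Best is M@2, peak 12.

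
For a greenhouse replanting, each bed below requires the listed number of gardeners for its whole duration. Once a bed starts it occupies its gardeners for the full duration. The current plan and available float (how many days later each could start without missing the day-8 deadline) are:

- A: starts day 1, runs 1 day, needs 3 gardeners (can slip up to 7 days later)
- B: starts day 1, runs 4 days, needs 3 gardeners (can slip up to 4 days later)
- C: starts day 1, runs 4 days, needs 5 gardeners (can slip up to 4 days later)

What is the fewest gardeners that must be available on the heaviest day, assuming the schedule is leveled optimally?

Early-start (A@1, B@1, C@1) gives peak 11: d1:11  d2:8  d3:8  d4:8  d5:0  d6:0  d7:0  d8:0.
Shift C→5.
Schedule A@1, B@1, C@5: d1:6  d2:3  d3:3  d4:3  d5:5  d6:5  d7:5  d8:5 — peak 6.

6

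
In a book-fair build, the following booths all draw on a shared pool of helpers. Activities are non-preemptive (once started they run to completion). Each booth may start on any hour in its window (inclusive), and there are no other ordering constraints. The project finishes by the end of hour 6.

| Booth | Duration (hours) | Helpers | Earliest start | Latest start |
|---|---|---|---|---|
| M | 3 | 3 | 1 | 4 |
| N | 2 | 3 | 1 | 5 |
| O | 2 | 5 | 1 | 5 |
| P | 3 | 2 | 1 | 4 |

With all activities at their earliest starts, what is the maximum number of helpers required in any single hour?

13

Early-start schedule: M@1, N@1, O@1, P@1.
Load per hour: hour 1: 13, hour 2: 13, hour 3: 5, hour 4: 0, hour 5: 0, hour 6: 0.
Peak is 13.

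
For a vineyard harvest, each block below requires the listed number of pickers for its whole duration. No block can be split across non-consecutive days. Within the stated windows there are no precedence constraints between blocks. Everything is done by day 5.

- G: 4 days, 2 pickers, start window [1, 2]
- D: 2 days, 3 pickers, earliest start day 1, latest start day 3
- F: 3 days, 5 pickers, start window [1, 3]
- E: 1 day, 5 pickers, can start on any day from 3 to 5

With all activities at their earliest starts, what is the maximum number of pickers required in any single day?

12

Early-start schedule: G@1, D@1, F@1, E@3.
Load per day: day 1: 10, day 2: 10, day 3: 12, day 4: 2, day 5: 0.
Peak is 12.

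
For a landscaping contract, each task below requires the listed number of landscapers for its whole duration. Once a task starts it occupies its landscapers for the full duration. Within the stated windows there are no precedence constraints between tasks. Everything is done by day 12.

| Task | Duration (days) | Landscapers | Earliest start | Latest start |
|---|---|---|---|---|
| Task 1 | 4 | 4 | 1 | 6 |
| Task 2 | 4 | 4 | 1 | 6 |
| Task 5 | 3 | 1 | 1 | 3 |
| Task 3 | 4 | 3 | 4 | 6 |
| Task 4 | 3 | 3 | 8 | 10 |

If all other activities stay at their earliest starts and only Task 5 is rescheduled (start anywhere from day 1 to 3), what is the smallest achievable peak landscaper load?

11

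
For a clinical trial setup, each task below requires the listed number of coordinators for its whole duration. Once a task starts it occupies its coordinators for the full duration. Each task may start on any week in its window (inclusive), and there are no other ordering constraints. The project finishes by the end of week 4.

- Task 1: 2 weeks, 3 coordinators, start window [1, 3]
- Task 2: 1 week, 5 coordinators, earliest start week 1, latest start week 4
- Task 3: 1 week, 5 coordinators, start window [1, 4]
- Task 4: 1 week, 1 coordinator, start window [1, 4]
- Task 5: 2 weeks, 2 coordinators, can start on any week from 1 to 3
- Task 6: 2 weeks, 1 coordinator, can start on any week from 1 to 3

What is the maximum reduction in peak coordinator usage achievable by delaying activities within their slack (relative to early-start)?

11

Early-start peak: w1:17  w2:6  w3:0  w4:0 ⇒ 17.
Leveled (Task 1@1, Task 2@3, Task 3@4, Task 4@1, Task 5@1, Task 6@2): w1:6  w2:6  w3:6  w4:5 ⇒ 6.
Reduction 17 − 6 = 11.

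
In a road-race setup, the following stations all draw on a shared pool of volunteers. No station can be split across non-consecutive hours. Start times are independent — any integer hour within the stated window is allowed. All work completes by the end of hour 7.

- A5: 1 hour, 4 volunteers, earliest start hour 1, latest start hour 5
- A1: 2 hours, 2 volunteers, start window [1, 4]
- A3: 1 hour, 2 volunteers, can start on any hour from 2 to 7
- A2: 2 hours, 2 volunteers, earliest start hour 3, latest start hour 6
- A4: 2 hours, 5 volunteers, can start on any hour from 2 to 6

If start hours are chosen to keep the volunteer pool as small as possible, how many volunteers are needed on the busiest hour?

5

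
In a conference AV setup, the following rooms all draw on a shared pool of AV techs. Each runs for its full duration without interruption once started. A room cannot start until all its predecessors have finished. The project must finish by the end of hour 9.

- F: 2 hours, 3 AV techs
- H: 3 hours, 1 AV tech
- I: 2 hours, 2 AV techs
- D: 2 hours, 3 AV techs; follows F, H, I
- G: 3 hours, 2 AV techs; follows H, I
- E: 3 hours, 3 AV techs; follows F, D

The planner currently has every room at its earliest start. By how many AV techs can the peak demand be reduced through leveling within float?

1

Early-start peak: h1:6  h2:6  h3:1  h4:5  h5:5  h6:5  h7:3  h8:3  h9:0 ⇒ 6.
Leveled (F@1, H@1, I@3, D@5, G@5, E@7): h1:4  h2:4  h3:3  h4:2  h5:5  h6:5  h7:5  h8:3  h9:3 ⇒ 5.
Reduction 6 − 5 = 1.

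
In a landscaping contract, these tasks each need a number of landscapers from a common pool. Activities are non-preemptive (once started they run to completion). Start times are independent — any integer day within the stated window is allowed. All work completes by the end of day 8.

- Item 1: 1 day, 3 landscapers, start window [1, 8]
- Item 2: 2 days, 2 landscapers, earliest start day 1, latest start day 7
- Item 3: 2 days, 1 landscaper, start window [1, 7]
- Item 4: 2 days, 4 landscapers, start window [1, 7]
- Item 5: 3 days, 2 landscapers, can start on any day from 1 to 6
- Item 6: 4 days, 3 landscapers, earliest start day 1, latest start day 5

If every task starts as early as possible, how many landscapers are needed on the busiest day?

15

Early-start schedule: Item 1@1, Item 2@1, Item 3@1, Item 4@1, Item 5@1, Item 6@1.
Load per day: day 1: 15, day 2: 12, day 3: 5, day 4: 3, day 5: 0, day 6: 0, day 7: 0, day 8: 0.
Peak is 15.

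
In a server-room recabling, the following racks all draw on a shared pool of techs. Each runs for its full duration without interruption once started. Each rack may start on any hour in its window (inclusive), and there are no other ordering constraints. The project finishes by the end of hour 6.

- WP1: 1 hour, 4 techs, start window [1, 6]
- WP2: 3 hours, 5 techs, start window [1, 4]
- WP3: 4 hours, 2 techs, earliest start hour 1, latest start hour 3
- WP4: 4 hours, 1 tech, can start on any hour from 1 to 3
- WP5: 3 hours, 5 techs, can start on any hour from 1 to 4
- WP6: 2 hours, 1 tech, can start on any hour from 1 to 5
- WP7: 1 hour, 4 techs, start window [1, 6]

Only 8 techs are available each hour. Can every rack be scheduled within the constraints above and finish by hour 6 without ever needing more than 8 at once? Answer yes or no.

Total tech-hours = 52; over 6 hours the average is 52/6 > 8, so some hour must exceed 8.

no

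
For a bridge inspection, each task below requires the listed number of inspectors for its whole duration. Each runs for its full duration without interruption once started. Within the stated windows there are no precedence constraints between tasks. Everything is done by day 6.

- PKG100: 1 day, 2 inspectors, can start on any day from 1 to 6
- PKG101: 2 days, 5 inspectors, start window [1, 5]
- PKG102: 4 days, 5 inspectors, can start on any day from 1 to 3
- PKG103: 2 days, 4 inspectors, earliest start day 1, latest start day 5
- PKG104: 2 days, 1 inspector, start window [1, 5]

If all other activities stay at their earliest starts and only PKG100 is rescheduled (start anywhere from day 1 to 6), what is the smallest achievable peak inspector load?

PKG100@1: d1:17  d2:15  d3:5  d4:5  d5:0  d6:0 → peak 17
PKG100@2: d1:15  d2:17  d3:5  d4:5  d5:0  d6:0 → peak 17
PKG100@3: d1:15  d2:15  d3:7  d4:5  d5:0  d6:0 → peak 15
PKG100@4: d1:15  d2:15  d3:5  d4:7  d5:0  d6:0 → peak 15
PKG100@5: d1:15  d2:15  d3:5  d4:5  d5:2  d6:0 → peak 15
PKG100@6: d1:15  d2:15  d3:5  d4:5  d5:0  d6:2 → peak 15
Best is PKG100@3, peak 15.

15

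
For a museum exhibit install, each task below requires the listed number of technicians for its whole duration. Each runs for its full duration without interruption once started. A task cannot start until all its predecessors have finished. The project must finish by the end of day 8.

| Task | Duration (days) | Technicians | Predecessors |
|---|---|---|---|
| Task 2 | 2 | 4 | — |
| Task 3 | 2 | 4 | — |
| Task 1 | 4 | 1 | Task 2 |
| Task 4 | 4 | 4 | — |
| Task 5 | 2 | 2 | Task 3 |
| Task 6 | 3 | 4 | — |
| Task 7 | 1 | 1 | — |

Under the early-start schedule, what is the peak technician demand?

17

Early-start schedule: Task 2@1, Task 3@1, Task 1@3, Task 4@1, Task 5@3, Task 6@1, Task 7@1.
Load per day: day 1: 17, day 2: 16, day 3: 11, day 4: 7, day 5: 1, day 6: 1, day 7: 0, day 8: 0.
Peak is 17.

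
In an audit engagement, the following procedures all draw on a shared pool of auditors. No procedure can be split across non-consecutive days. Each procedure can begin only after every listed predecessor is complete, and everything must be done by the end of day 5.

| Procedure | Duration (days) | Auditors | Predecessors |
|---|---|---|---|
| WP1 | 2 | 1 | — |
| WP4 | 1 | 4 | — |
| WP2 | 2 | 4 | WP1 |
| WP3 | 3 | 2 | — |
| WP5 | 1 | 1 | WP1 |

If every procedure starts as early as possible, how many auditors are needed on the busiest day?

Early-start schedule: WP1@1, WP4@1, WP2@3, WP3@1, WP5@3.
Load per day: day 1: 7, day 2: 3, day 3: 7, day 4: 4, day 5: 0.
Peak is 7.

7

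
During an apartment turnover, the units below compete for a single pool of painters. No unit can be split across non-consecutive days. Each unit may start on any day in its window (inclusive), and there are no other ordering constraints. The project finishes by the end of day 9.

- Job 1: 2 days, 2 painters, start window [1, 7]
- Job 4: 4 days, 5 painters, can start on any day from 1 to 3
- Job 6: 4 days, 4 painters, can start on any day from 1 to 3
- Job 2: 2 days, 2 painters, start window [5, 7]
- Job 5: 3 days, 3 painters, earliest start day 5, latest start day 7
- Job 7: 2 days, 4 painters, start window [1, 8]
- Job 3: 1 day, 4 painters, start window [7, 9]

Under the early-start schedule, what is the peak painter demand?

15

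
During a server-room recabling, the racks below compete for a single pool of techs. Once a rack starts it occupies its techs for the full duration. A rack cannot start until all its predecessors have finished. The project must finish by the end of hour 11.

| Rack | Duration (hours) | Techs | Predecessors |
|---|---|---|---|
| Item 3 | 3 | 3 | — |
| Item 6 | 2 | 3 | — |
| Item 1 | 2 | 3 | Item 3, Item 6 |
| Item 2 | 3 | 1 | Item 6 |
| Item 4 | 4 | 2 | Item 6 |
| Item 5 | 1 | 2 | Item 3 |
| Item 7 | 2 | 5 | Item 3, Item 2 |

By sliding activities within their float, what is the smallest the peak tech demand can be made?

Early-start (Item 3@1, Item 6@1, Item 1@4, Item 2@3, Item 4@3, Item 5@4, Item 7@6) gives peak 8: h1:6  h2:6  h3:6  h4:8  h5:6  h6:7  h7:5  h8:0  h9:0  h10:0  h11:0.
Shift Item 3→3, Item 1→6, Item 4→6, Item 5→8, Item 7→10.
Schedule Item 3@3, Item 6@1, Item 1@6, Item 2@3, Item 4@6, Item 5@8, Item 7@10: h1:3  h2:3  h3:4  h4:4  h5:4  h6:5  h7:5  h8:4  h9:2  h10:5  h11:5 — peak 5.

5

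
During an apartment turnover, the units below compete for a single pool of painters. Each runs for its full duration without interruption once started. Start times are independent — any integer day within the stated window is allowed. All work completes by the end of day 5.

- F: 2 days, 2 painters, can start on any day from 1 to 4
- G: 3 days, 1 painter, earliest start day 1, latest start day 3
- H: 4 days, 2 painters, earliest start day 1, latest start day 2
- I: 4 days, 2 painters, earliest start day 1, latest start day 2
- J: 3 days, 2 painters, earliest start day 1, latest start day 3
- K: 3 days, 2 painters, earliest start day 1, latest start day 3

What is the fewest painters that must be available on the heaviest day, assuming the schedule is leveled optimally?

9

Early-start (F@1, G@1, H@1, I@1, J@1, K@1) gives peak 11: d1:11  d2:11  d3:9  d4:4  d5:0.
Shift K→3.
Schedule F@1, G@1, H@1, I@1, J@1, K@3: d1:9  d2:9  d3:9  d4:6  d5:2 — peak 9.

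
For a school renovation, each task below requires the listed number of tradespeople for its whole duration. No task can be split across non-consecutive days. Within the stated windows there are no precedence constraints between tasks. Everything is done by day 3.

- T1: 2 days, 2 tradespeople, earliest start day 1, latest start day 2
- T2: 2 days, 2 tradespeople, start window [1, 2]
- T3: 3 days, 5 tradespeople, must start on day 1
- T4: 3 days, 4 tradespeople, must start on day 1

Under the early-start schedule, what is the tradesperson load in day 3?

At early start, day 3 has: T3, T4.
Demand: 5 + 4 = 9.

9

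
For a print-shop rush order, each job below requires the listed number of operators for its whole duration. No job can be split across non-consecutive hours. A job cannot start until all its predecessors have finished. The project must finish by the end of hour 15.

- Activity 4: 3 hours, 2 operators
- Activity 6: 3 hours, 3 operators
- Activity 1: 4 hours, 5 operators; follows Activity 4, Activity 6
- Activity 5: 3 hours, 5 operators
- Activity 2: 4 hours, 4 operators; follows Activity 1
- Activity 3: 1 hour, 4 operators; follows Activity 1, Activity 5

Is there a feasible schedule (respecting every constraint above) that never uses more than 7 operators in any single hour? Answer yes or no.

yes

Schedule Activity 4@1, Activity 6@1, Activity 1@4, Activity 5@8, Activity 2@11, Activity 3@15: h1:5  h2:5  h3:5  h4:5  h5:5  h6:5  h7:5  h8:5  h9:5  h10:5  h11:4  h12:4  h13:4  h14:4  h15:4 — peak 5 ≤ 7.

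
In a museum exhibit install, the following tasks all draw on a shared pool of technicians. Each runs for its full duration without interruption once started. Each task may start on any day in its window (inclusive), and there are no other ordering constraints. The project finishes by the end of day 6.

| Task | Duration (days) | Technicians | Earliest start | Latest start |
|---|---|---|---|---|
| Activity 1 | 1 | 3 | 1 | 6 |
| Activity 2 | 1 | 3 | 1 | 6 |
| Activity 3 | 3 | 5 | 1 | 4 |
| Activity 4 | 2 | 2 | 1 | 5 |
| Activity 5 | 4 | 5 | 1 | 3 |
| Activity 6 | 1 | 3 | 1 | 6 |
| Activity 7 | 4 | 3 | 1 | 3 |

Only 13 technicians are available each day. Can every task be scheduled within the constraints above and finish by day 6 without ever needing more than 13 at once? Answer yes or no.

yes

Schedule Activity 1@1, Activity 2@1, Activity 3@1, Activity 4@1, Activity 5@2, Activity 6@4, Activity 7@3: d1:13  d2:12  d3:13  d4:11  d5:8  d6:3 — peak 13 ≤ 13.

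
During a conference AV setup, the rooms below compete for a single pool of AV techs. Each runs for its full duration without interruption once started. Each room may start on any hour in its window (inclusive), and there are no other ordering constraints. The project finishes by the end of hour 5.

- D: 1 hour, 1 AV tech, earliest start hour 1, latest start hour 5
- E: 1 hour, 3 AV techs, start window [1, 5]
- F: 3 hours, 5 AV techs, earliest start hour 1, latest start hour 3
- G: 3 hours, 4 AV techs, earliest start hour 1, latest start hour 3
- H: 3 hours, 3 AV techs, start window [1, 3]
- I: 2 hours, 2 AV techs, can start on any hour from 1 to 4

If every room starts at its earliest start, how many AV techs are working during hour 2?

14

At early start, hour 2 has: F, G, H, I.
Demand: 5 + 4 + 3 + 2 = 14.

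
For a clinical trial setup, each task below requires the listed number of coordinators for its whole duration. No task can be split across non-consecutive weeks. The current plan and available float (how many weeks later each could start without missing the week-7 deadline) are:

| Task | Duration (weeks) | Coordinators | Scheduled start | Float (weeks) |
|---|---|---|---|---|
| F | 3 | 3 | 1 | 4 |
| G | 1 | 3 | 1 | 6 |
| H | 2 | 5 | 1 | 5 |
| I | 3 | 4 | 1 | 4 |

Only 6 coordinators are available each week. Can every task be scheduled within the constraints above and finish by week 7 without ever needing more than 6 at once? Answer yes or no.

The minimum achievable peak is 7; 6 < 7, so no feasible schedule stays within the cap.

no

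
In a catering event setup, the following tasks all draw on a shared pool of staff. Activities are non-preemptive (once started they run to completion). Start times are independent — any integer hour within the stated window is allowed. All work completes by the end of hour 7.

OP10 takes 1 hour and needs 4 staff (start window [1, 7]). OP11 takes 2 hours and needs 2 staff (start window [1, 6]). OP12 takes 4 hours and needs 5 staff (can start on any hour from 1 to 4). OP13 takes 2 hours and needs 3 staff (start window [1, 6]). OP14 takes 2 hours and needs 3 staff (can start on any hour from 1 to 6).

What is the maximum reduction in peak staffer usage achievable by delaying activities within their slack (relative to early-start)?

10

Early-start peak: h1:17  h2:13  h3:5  h4:5  h5:0  h6:0  h7:0 ⇒ 17.
Leveled (OP10@1, OP11@1, OP12@2, OP13@6, OP14@6): h1:6  h2:7  h3:5  h4:5  h5:5  h6:6  h7:6 ⇒ 7.
Reduction 17 − 7 = 10.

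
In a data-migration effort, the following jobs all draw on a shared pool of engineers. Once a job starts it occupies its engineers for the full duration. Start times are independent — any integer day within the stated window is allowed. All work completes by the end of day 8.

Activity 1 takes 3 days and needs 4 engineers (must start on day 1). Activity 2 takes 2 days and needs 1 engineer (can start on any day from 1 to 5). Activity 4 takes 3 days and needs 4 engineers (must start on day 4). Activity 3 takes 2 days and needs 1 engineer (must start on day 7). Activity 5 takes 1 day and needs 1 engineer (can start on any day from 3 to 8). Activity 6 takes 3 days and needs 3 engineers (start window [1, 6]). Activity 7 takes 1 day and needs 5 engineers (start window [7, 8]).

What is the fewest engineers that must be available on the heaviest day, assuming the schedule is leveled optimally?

7

Early-start (Activity 1@1, Activity 2@1, Activity 4@4, Activity 3@7, Activity 5@3, Activity 6@1, Activity 7@7) gives peak 8: d1:8  d2:8  d3:8  d4:4  d5:4  d6:4  d7:6  d8:1.
Shift Activity 6→4.
Schedule Activity 1@1, Activity 2@1, Activity 4@4, Activity 3@7, Activity 5@3, Activity 6@4, Activity 7@7: d1:5  d2:5  d3:5  d4:7  d5:7  d6:7  d7:6  d8:1 — peak 7.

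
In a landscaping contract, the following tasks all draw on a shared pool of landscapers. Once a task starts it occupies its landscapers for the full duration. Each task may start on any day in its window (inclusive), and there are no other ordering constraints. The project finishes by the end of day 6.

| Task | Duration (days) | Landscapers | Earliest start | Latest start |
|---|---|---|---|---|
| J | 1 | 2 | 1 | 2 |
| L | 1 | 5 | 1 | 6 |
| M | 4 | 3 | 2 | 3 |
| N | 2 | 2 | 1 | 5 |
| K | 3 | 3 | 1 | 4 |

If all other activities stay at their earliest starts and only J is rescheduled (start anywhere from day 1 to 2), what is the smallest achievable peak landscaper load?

10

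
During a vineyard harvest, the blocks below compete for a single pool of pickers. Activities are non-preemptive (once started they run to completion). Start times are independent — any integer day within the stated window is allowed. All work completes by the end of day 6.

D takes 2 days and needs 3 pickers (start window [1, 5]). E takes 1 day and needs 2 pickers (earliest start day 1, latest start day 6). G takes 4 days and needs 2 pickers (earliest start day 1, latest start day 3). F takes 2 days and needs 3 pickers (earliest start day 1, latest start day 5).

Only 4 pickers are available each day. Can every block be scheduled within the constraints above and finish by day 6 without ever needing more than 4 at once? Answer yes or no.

no

The minimum achievable peak is 5; 4 < 5, so no feasible schedule stays within the cap.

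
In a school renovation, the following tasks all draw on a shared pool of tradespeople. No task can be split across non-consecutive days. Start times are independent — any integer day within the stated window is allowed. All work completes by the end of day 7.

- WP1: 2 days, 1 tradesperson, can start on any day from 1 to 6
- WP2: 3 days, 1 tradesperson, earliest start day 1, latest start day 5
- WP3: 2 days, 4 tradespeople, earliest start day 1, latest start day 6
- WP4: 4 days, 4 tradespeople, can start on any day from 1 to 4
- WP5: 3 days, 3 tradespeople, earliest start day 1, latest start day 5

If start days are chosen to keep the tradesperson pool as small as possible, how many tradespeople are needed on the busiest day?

7

Early-start (WP1@1, WP2@1, WP3@1, WP4@1, WP5@1) gives peak 13: d1:13  d2:13  d3:8  d4:4  d5:0  d6:0  d7:0.
Shift WP4→3, WP5→4.
Schedule WP1@1, WP2@1, WP3@1, WP4@3, WP5@4: d1:6  d2:6  d3:5  d4:7  d5:7  d6:7  d7:0 — peak 7.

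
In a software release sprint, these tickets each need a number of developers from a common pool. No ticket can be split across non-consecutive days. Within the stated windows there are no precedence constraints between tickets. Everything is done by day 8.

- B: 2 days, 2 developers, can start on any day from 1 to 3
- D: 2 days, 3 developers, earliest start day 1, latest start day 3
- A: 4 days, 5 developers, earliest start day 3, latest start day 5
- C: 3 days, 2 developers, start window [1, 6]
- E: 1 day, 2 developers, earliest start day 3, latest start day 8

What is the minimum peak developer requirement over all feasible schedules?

Early-start (B@1, D@1, A@3, C@1, E@3) gives peak 9: d1:7  d2:7  d3:9  d4:5  d5:5  d6:5  d7:0  d8:0.
Shift D→3, A→5, E→4.
Schedule B@1, D@3, A@5, C@1, E@4: d1:4  d2:4  d3:5  d4:5  d5:5  d6:5  d7:5  d8:5 — peak 5.
Total developer-days = 38 over 8 days ⇒ peak ≥ ⌈38/8⌉ = 5, so 5 is optimal.

5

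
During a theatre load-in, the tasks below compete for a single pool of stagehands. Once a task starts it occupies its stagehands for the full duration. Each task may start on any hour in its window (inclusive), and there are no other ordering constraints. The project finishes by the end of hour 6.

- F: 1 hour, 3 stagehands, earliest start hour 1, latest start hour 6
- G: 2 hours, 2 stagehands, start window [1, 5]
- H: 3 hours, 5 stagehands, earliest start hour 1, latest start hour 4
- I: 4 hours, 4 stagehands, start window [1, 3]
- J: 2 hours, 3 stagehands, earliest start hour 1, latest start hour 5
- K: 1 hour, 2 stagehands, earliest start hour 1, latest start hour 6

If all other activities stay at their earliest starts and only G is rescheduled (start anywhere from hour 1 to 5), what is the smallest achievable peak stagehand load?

17

G@1: h1:19  h2:14  h3:9  h4:4  h5:0  h6:0 → peak 19
G@2: h1:17  h2:14  h3:11  h4:4  h5:0  h6:0 → peak 17
G@3: h1:17  h2:12  h3:11  h4:6  h5:0  h6:0 → peak 17
G@4: h1:17  h2:12  h3:9  h4:6  h5:2  h6:0 → peak 17
G@5: h1:17  h2:12  h3:9  h4:4  h5:2  h6:2 → peak 17
Best is G@2, peak 17.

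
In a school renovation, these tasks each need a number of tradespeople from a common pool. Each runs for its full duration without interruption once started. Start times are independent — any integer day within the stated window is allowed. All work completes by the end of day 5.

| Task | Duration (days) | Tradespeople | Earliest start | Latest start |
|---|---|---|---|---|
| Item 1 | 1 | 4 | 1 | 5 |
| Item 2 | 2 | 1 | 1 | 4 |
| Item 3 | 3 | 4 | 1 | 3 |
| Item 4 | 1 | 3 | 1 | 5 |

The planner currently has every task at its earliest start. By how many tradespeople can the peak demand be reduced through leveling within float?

7

Early-start peak: d1:12  d2:5  d3:4  d4:0  d5:0 ⇒ 12.
Leveled (Item 1@1, Item 2@1, Item 3@2, Item 4@5): d1:5  d2:5  d3:4  d4:4  d5:3 ⇒ 5.
Reduction 12 − 5 = 7.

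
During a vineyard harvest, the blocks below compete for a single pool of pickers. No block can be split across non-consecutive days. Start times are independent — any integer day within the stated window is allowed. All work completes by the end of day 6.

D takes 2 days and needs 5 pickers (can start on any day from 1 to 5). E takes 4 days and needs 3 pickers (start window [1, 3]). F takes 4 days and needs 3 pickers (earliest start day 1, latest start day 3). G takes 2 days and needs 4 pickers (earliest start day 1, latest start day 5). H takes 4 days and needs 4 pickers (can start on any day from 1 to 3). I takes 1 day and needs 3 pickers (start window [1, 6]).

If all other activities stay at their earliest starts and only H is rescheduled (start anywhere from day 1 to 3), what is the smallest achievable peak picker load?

18

H@1: d1:22  d2:19  d3:10  d4:10  d5:0  d6:0 → peak 22
H@2: d1:18  d2:19  d3:10  d4:10  d5:4  d6:0 → peak 19
H@3: d1:18  d2:15  d3:10  d4:10  d5:4  d6:4 → peak 18
Best is H@3, peak 18.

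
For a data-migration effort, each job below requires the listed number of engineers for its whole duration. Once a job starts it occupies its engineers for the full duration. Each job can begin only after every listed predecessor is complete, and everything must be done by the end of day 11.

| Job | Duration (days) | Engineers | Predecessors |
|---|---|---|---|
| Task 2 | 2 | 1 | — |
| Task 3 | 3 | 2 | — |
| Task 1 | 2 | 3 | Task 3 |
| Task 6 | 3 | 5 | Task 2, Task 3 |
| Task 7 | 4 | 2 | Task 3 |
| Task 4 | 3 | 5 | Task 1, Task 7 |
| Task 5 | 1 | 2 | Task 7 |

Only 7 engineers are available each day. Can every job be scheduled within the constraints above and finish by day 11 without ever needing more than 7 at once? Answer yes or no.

yes

Schedule Task 2@1, Task 3@1, Task 1@4, Task 6@6, Task 7@4, Task 4@9, Task 5@8: d1:3  d2:3  d3:2  d4:5  d5:5  d6:7  d7:7  d8:7  d9:5  d10:5  d11:5 — peak 7 ≤ 7.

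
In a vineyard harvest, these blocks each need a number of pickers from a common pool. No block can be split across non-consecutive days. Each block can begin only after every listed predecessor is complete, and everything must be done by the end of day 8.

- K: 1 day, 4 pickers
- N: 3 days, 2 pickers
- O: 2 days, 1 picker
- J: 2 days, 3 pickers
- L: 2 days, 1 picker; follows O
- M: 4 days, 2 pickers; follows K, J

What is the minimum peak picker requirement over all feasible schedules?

Early-start (K@1, N@1, O@1, J@1, L@3, M@3) gives peak 10: d1:10  d2:6  d3:5  d4:3  d5:2  d6:2  d7:0  d8:0.
Shift N→4, O→2, J→2, L→7, M→4.
Schedule K@1, N@4, O@2, J@2, L@7, M@4: d1:4  d2:4  d3:4  d4:4  d5:4  d6:4  d7:3  d8:1 — peak 4.
Total picker-days = 28 over 8 days ⇒ peak ≥ ⌈28/8⌉ = 4, so 4 is optimal.

4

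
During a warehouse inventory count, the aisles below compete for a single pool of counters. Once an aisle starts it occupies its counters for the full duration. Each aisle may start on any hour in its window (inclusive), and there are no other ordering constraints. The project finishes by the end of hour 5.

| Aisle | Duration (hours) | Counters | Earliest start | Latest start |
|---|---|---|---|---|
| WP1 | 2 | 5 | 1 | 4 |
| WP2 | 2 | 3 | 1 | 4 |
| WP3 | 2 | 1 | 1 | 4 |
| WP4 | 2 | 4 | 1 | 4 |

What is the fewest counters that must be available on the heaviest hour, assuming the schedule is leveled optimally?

7

Early-start (WP1@1, WP2@1, WP3@1, WP4@1) gives peak 13: h1:13  h2:13  h3:0  h4:0  h5:0.
Shift WP2→3, WP4→3.
Schedule WP1@1, WP2@3, WP3@1, WP4@3: h1:6  h2:6  h3:7  h4:7  h5:0 — peak 7.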